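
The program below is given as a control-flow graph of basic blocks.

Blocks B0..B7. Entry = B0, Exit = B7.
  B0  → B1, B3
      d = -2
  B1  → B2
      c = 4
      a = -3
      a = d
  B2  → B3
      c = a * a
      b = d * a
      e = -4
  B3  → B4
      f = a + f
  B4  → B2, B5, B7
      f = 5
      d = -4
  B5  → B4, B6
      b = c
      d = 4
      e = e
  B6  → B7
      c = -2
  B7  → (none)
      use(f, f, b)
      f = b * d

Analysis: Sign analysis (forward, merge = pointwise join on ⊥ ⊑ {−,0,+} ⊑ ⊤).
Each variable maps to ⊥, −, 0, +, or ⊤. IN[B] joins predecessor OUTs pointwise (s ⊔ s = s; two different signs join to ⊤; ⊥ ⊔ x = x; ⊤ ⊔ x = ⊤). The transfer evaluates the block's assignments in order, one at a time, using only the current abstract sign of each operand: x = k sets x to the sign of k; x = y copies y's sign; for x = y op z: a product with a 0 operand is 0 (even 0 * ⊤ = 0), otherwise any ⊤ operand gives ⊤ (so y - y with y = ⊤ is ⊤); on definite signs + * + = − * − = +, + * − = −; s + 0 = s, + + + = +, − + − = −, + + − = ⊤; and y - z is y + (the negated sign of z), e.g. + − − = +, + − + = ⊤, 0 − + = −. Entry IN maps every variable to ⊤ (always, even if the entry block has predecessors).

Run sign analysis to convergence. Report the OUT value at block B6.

Fixpoint table:
  B0:  IN=(all ⊤)  OUT={d:-; rest ⊤}
  B1:  IN={d:-; rest ⊤}  OUT={a:-, c:+, d:-; rest ⊤}
  B2:  IN={d:-; rest ⊤}  OUT={d:-, e:-; rest ⊤}
  B3:  IN={d:-; rest ⊤}  OUT={d:-; rest ⊤}
  B4:  IN=(all ⊤)  OUT={d:-, f:+; rest ⊤}
  B5:  IN={d:-, f:+; rest ⊤}  OUT={d:+, f:+; rest ⊤}
  B6:  IN={d:+, f:+; rest ⊤}  OUT={c:-, d:+, f:+; rest ⊤}
  B7:  IN={f:+; rest ⊤}  OUT=(all ⊤)

Merge at B6: IN[B6] = OUT[B5] = {a: ⊤, b: ⊤, c: ⊤, d: +, e: ⊤, f: +}
Applying B6's transfer function to that IN value gives OUT[B6] (row B6 above).

Answer: {a: ⊤, b: ⊤, c: -, d: +, e: ⊤, f: +}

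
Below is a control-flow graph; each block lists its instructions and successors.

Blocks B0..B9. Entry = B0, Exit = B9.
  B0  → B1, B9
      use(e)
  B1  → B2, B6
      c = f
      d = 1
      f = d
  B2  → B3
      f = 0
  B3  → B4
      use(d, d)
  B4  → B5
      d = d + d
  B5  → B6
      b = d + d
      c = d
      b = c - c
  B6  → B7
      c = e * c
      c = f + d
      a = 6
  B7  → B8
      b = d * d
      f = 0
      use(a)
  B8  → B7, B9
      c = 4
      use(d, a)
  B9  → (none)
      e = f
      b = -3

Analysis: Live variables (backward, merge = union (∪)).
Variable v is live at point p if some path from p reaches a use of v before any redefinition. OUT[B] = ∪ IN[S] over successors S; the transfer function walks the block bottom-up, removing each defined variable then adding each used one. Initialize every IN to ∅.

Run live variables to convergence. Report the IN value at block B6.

Answer: {c, d, e, f}

Trace:
Per-block solution:
  B0:   IN={e, f}   OUT={e, f}
  B1:   IN={e, f}   OUT={c, d, e, f}
  B2:   IN={d, e}   OUT={d, e, f}
  B3:   IN={d, e, f}   OUT={d, e, f}
  B4:   IN={d, e, f}   OUT={d, e, f}
  B5:   IN={d, e, f}   OUT={c, d, e, f}
  B6:   IN={c, d, e, f}   OUT={a, d}
  B7:   IN={a, d}   OUT={a, d, f}
  B8:   IN={a, d, f}   OUT={a, d, f}
  B9:   IN={f}   OUT={}

Merge at B6: OUT[B6] = IN[B7] = {a, d}
Applying B6's transfer function to that OUT value gives IN[B6] (row B6 above).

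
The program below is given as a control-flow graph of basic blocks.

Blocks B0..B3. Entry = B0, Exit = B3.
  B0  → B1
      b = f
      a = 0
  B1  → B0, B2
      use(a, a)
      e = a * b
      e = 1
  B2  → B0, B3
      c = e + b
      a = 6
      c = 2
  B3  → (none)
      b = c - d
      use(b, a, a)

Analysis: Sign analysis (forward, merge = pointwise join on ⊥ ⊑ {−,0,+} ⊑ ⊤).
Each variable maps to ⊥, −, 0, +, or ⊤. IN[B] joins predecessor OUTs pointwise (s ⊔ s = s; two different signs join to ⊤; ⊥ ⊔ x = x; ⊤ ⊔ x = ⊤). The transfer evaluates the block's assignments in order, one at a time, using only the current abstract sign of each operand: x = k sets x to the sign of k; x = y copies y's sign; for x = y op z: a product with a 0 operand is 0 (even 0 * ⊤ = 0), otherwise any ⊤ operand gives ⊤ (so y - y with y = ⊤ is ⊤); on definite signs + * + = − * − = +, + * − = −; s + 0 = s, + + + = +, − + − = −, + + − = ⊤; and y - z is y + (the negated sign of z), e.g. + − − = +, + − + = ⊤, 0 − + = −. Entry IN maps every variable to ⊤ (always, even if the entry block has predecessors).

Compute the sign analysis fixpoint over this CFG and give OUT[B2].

Answer: {a: +, b: ⊤, c: +, d: ⊤, e: +, f: ⊤}

Working:
Fixpoint table:
  B0: | IN=(all ⊤) | OUT={a:0; rest ⊤}
  B1: | IN={a:0; rest ⊤} | OUT={a:0, e:+; rest ⊤}
  B2: | IN={a:0, e:+; rest ⊤} | OUT={a:+, c:+, e:+; rest ⊤}
  B3: | IN={a:+, c:+, e:+; rest ⊤} | OUT={a:+, c:+, e:+; rest ⊤}

Merge at B2: IN[B2] = OUT[B1] = {a: 0, b: ⊤, c: ⊤, d: ⊤, e: +, f: ⊤}
Applying B2's transfer function to that IN value gives OUT[B2] (row B2 above).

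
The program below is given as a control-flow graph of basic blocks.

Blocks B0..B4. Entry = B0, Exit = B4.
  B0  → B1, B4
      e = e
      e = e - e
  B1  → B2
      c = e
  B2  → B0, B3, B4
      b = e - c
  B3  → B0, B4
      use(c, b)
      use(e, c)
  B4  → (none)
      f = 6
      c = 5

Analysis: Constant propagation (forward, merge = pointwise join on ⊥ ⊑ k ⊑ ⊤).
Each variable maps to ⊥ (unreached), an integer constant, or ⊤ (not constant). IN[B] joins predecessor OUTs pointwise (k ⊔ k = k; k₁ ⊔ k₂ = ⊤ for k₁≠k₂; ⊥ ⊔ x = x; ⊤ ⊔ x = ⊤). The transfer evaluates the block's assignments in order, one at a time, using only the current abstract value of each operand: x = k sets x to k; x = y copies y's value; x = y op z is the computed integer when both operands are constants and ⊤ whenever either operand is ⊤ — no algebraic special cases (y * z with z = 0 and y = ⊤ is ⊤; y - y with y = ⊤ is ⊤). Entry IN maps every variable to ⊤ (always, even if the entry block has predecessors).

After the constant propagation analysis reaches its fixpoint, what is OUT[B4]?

Converged values:
  B0: | IN=(all ⊤) | OUT=(all ⊤)
  B1: | IN=(all ⊤) | OUT=(all ⊤)
  B2: | IN=(all ⊤) | OUT=(all ⊤)
  B3: | IN=(all ⊤) | OUT=(all ⊤)
  B4: | IN=(all ⊤) | OUT={c:5, f:6; rest ⊤}

Merge at B4: IN[B4] = OUT[B0] ⊔ OUT[B2] ⊔ OUT[B3] = {a: ⊤, b: ⊤, c: ⊤, d: ⊤, e: ⊤, f: ⊤}
Applying B4's transfer function to that IN value gives OUT[B4] (row B4 above).

Answer: {a: ⊤, b: ⊤, c: 5, d: ⊤, e: ⊤, f: 6}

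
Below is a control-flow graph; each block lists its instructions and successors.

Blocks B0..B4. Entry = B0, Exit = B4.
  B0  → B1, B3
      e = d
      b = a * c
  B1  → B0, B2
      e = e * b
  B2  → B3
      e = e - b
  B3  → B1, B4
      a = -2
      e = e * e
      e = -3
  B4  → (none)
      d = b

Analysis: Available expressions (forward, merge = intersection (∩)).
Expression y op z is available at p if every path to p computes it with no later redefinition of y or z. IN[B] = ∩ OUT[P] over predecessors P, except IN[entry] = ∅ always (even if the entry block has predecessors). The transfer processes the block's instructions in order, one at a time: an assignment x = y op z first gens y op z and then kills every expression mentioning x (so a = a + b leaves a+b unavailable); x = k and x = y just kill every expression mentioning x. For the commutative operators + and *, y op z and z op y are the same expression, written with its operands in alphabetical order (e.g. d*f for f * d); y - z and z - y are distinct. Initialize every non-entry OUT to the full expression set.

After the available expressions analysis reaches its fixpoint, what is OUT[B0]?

Answer: {a*c}

Derivation:
Per-block solution:
  B0:   IN={}   OUT={a*c}
  B1:   IN={}   OUT={}
  B2:   IN={}   OUT={}
  B3:   IN={}   OUT={}
  B4:   IN={}   OUT={}

Merge at B0 (entry node, so the boundary value {} is joined with the incoming edge(s)): IN[B0] = {} ∩ OUT[B1] = {}
Applying B0's transfer function to that IN value gives OUT[B0] (row B0 above).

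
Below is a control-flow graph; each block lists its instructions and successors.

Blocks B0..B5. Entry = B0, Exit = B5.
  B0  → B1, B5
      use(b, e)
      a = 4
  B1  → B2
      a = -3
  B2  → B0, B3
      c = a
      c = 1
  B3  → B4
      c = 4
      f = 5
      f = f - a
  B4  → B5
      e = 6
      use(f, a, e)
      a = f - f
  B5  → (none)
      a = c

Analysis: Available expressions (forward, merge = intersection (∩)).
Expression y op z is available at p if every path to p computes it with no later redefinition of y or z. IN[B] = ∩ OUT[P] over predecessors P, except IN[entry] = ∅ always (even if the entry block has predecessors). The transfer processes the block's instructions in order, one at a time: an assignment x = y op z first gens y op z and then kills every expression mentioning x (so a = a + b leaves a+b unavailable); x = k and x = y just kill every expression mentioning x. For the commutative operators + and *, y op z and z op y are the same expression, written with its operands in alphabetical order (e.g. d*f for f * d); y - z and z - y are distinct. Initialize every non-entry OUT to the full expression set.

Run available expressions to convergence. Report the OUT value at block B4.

Converged values:
  B0: | IN={} | OUT={}
  B1: | IN={} | OUT={}
  B2: | IN={} | OUT={}
  B3: | IN={} | OUT={}
  B4: | IN={} | OUT={f-f}
  B5: | IN={} | OUT={}

Merge at B4: IN[B4] = OUT[B3] = {}
Applying B4's transfer function to that IN value gives OUT[B4] (row B4 above).

Answer: {f-f}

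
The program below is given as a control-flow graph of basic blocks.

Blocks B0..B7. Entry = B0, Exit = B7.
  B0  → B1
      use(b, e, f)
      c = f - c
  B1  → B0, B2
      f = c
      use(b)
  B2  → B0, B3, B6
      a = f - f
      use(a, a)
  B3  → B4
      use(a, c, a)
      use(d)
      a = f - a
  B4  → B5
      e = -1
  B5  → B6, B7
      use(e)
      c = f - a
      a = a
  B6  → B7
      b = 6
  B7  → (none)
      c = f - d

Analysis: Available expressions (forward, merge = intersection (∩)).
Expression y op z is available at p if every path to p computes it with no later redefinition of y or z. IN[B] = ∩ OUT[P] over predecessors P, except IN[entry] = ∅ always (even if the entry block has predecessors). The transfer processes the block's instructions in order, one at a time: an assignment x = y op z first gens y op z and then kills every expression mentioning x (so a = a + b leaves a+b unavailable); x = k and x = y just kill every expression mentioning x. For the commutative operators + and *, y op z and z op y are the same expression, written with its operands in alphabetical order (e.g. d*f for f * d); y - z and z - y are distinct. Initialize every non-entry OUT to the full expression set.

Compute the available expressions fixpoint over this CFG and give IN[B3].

Fixpoint table:
  B0:  IN={}  OUT={}
  B1:  IN={}  OUT={}
  B2:  IN={}  OUT={f-f}
  B3:  IN={f-f}  OUT={f-f}
  B4:  IN={f-f}  OUT={f-f}
  B5:  IN={f-f}  OUT={f-f}
  B6:  IN={f-f}  OUT={f-f}
  B7:  IN={f-f}  OUT={f-d, f-f}

Merge at B3: IN[B3] = OUT[B2] = {f-f}

Answer: {f-f}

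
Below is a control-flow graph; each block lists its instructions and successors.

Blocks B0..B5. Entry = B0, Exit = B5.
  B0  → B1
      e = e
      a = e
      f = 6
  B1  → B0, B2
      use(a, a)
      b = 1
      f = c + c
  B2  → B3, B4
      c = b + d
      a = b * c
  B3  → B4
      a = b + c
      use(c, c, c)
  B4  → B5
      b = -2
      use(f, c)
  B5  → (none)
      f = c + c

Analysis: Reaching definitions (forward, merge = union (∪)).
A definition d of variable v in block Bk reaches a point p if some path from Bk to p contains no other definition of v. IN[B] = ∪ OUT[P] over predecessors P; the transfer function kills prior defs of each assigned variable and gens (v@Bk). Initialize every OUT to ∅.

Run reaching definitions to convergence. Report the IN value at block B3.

Answer: {a@B2, b@B1, c@B2, e@B0, f@B1}

Derivation:
Per-block solution:
  B0:  IN={a@B0, b@B1, e@B0, f@B1}  OUT={a@B0, b@B1, e@B0, f@B0}
  B1:  IN={a@B0, b@B1, e@B0, f@B0}  OUT={a@B0, b@B1, e@B0, f@B1}
  B2:  IN={a@B0, b@B1, e@B0, f@B1}  OUT={a@B2, b@B1, c@B2, e@B0, f@B1}
  B3:  IN={a@B2, b@B1, c@B2, e@B0, f@B1}  OUT={a@B3, b@B1, c@B2, e@B0, f@B1}
  B4:  IN={a@B2, a@B3, b@B1, c@B2, e@B0, f@B1}  OUT={a@B2, a@B3, b@B4, c@B2, e@B0, f@B1}
  B5:  IN={a@B2, a@B3, b@B4, c@B2, e@B0, f@B1}  OUT={a@B2, a@B3, b@B4, c@B2, e@B0, f@B5}

Merge at B3: IN[B3] = OUT[B2] = {a@B2, b@B1, c@B2, e@B0, f@B1}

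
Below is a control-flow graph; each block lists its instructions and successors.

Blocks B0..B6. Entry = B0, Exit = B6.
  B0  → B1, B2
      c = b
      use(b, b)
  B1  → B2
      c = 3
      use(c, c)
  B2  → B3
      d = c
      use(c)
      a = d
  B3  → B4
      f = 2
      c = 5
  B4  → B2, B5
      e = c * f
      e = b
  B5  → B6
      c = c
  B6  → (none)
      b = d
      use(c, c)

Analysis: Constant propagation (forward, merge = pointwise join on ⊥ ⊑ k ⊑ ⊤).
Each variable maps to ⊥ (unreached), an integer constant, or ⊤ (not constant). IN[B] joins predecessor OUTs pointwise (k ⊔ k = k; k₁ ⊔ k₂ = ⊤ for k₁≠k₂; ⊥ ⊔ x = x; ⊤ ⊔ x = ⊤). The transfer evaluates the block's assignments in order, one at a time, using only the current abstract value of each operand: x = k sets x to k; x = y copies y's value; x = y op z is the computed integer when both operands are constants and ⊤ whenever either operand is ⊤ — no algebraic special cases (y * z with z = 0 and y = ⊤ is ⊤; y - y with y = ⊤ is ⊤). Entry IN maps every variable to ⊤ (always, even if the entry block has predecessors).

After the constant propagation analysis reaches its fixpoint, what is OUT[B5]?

Converged values:
  B0:   IN=(all ⊤)   OUT=(all ⊤)
  B1:   IN=(all ⊤)   OUT={c:3; rest ⊤}
  B2:   IN=(all ⊤)   OUT=(all ⊤)
  B3:   IN=(all ⊤)   OUT={c:5, f:2; rest ⊤}
  B4:   IN={c:5, f:2; rest ⊤}   OUT={c:5, f:2; rest ⊤}
  B5:   IN={c:5, f:2; rest ⊤}   OUT={c:5, f:2; rest ⊤}
  B6:   IN={c:5, f:2; rest ⊤}   OUT={c:5, f:2; rest ⊤}

Merge at B5: IN[B5] = OUT[B4] = {a: ⊤, b: ⊤, c: 5, d: ⊤, e: ⊤, f: 2}
Applying B5's transfer function to that IN value gives OUT[B5] (row B5 above).

Answer: {a: ⊤, b: ⊤, c: 5, d: ⊤, e: ⊤, f: 2}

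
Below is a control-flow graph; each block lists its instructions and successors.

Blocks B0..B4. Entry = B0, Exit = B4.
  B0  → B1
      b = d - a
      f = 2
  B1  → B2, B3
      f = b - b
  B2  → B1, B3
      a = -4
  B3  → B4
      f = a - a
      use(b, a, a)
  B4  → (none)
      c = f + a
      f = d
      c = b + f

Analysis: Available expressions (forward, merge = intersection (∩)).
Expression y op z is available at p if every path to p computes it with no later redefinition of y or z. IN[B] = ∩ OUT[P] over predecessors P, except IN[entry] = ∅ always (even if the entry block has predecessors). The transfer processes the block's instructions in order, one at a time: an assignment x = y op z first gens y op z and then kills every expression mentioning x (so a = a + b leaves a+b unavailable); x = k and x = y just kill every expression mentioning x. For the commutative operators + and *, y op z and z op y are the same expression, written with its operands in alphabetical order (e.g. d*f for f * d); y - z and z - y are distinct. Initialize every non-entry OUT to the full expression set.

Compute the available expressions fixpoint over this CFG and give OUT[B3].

Fixpoint table:
  B0:  IN={}  OUT={d-a}
  B1:  IN={}  OUT={b-b}
  B2:  IN={b-b}  OUT={b-b}
  B3:  IN={b-b}  OUT={a-a, b-b}
  B4:  IN={a-a, b-b}  OUT={a-a, b+f, b-b}

Merge at B3: IN[B3] = OUT[B1] ∩ OUT[B2] = {b-b}
Applying B3's transfer function to that IN value gives OUT[B3] (row B3 above).

Answer: {a-a, b-b}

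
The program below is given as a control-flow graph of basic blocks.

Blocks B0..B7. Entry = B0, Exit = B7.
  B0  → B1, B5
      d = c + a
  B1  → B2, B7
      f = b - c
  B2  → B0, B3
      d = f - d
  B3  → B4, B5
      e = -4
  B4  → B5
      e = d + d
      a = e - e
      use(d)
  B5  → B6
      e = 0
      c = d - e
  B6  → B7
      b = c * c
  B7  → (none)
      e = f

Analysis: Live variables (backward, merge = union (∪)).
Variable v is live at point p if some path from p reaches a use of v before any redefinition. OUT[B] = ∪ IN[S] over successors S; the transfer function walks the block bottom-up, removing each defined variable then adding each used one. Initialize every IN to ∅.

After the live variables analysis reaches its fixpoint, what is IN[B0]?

Answer: {a, b, c, f}

Derivation:
Fixpoint table:
  B0:   IN={a, b, c, f}   OUT={a, b, c, d, f}
  B1:   IN={a, b, c, d}   OUT={a, b, c, d, f}
  B2:   IN={a, b, c, d, f}   OUT={a, b, c, d, f}
  B3:   IN={d, f}   OUT={d, f}
  B4:   IN={d, f}   OUT={d, f}
  B5:   IN={d, f}   OUT={c, f}
  B6:   IN={c, f}   OUT={f}
  B7:   IN={f}   OUT={}

Merge at B0: OUT[B0] = IN[B1] ⊔ IN[B5] = {a, b, c, d, f}
Applying B0's transfer function to that OUT value gives IN[B0] (row B0 above).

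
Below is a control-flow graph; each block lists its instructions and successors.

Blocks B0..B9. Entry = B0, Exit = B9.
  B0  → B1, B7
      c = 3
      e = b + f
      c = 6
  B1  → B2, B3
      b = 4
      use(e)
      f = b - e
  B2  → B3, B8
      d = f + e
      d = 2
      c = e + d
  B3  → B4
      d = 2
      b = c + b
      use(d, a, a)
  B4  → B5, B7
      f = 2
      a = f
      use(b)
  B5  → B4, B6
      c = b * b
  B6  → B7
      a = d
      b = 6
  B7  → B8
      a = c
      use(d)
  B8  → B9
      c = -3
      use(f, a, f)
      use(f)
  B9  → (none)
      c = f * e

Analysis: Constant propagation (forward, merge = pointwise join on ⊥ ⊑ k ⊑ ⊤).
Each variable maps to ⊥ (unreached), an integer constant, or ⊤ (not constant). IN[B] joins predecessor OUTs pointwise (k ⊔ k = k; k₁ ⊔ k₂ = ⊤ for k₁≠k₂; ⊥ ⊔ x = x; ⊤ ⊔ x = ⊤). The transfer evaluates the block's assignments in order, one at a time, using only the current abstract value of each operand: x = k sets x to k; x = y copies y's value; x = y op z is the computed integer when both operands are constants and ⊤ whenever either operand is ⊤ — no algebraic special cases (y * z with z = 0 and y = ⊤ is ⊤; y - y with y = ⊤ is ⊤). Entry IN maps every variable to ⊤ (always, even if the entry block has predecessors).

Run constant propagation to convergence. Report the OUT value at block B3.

Answer: {a: ⊤, b: ⊤, c: ⊤, d: 2, e: ⊤, f: ⊤}

Working:
Fixpoint table:
  B0:  IN=(all ⊤)  OUT={c:6; rest ⊤}
  B1:  IN={c:6; rest ⊤}  OUT={b:4, c:6; rest ⊤}
  B2:  IN={b:4, c:6; rest ⊤}  OUT={b:4, d:2; rest ⊤}
  B3:  IN={b:4; rest ⊤}  OUT={d:2; rest ⊤}
  B4:  IN={d:2; rest ⊤}  OUT={a:2, d:2, f:2; rest ⊤}
  B5:  IN={a:2, d:2, f:2; rest ⊤}  OUT={a:2, d:2, f:2; rest ⊤}
  B6:  IN={a:2, d:2, f:2; rest ⊤}  OUT={a:2, b:6, d:2, f:2; rest ⊤}
  B7:  IN=(all ⊤)  OUT=(all ⊤)
  B8:  IN=(all ⊤)  OUT={c:-3; rest ⊤}
  B9:  IN={c:-3; rest ⊤}  OUT=(all ⊤)

Merge at B3: IN[B3] = OUT[B1] ⊔ OUT[B2] = {a: ⊤, b: 4, c: ⊤, d: ⊤, e: ⊤, f: ⊤}
Applying B3's transfer function to that IN value gives OUT[B3] (row B3 above).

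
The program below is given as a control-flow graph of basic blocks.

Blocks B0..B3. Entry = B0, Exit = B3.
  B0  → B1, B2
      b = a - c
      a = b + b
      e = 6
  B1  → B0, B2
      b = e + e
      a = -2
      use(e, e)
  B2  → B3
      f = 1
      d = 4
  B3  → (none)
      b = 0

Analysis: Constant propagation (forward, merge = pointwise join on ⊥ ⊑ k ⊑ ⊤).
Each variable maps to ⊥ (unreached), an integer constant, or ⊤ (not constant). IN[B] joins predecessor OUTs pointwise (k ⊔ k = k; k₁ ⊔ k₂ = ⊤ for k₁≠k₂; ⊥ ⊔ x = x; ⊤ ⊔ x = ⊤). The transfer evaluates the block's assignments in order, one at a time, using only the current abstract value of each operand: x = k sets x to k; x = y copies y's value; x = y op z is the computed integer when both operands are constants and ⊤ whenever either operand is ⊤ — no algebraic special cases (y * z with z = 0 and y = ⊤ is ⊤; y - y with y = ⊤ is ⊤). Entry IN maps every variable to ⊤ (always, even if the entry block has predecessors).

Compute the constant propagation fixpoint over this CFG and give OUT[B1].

Answer: {a: -2, b: 12, c: ⊤, d: ⊤, e: 6, f: ⊤}

Derivation:
Fixpoint table:
  B0: | IN=(all ⊤) | OUT={e:6; rest ⊤}
  B1: | IN={e:6; rest ⊤} | OUT={a:-2, b:12, e:6; rest ⊤}
  B2: | IN={e:6; rest ⊤} | OUT={d:4, e:6, f:1; rest ⊤}
  B3: | IN={d:4, e:6, f:1; rest ⊤} | OUT={b:0, d:4, e:6, f:1; rest ⊤}

Merge at B1: IN[B1] = OUT[B0] = {a: ⊤, b: ⊤, c: ⊤, d: ⊤, e: 6, f: ⊤}
Applying B1's transfer function to that IN value gives OUT[B1] (row B1 above).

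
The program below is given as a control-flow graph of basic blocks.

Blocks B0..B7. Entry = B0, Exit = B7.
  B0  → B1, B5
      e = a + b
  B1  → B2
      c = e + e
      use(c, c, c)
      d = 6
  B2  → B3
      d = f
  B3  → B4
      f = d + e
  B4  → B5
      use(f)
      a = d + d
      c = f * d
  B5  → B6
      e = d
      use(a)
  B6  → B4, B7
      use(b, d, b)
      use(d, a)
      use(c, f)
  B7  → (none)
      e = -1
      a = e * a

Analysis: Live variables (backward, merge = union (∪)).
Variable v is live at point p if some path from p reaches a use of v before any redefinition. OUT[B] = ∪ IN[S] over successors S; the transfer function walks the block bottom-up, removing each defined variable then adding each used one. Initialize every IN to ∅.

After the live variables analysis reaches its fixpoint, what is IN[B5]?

Fixpoint table:
  B0:   IN={a, b, c, d, f}   OUT={a, b, c, d, e, f}
  B1:   IN={b, e, f}   OUT={b, e, f}
  B2:   IN={b, e, f}   OUT={b, d, e}
  B3:   IN={b, d, e}   OUT={b, d, f}
  B4:   IN={b, d, f}   OUT={a, b, c, d, f}
  B5:   IN={a, b, c, d, f}   OUT={a, b, c, d, f}
  B6:   IN={a, b, c, d, f}   OUT={a, b, d, f}
  B7:   IN={a}   OUT={}

Merge at B5: OUT[B5] = IN[B6] = {a, b, c, d, f}
Applying B5's transfer function to that OUT value gives IN[B5] (row B5 above).

Answer: {a, b, c, d, f}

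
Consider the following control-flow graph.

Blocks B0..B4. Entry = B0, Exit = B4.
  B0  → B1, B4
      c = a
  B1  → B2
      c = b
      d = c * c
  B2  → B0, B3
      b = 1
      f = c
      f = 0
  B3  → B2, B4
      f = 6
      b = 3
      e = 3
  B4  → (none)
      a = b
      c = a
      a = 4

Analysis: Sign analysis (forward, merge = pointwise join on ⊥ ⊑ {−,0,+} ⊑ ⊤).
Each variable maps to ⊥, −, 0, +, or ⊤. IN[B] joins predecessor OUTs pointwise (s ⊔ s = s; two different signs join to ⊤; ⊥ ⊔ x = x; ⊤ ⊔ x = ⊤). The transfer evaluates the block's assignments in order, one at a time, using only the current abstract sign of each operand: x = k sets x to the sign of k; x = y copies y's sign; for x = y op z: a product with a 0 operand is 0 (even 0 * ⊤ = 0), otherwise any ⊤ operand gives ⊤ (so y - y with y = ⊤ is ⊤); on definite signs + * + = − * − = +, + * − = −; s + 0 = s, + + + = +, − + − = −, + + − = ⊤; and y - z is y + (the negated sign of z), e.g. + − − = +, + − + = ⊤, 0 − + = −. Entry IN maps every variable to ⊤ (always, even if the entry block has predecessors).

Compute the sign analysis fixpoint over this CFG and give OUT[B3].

Answer: {a: ⊤, b: +, c: ⊤, d: ⊤, e: +, f: +}

Working:
Per-block solution:
  B0: | IN=(all ⊤) | OUT=(all ⊤)
  B1: | IN=(all ⊤) | OUT=(all ⊤)
  B2: | IN=(all ⊤) | OUT={b:+, f:0; rest ⊤}
  B3: | IN={b:+, f:0; rest ⊤} | OUT={b:+, e:+, f:+; rest ⊤}
  B4: | IN=(all ⊤) | OUT={a:+; rest ⊤}

Merge at B3: IN[B3] = OUT[B2] = {a: ⊤, b: +, c: ⊤, d: ⊤, e: ⊤, f: 0}
Applying B3's transfer function to that IN value gives OUT[B3] (row B3 above).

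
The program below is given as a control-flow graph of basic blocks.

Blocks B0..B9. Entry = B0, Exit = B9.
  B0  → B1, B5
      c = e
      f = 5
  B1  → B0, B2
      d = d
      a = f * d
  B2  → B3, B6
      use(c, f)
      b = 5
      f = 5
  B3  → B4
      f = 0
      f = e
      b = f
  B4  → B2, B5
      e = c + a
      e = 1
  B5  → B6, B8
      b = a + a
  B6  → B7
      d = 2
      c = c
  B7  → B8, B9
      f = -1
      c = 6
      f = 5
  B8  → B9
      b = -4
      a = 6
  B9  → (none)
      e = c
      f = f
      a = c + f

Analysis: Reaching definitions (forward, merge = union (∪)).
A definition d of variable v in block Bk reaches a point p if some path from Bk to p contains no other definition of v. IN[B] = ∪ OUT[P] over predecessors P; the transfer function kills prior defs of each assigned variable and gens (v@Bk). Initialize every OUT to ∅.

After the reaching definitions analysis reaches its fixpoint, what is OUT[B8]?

Fixpoint table:
  B0: | IN={a@B1, c@B0, d@B1, f@B0} | OUT={a@B1, c@B0, d@B1, f@B0}
  B1: | IN={a@B1, c@B0, d@B1, f@B0} | OUT={a@B1, c@B0, d@B1, f@B0}
  B2: | IN={a@B1, b@B3, c@B0, d@B1, e@B4, f@B0, f@B3} | OUT={a@B1, b@B2, c@B0, d@B1, e@B4, f@B2}
  B3: | IN={a@B1, b@B2, c@B0, d@B1, e@B4, f@B2} | OUT={a@B1, b@B3, c@B0, d@B1, e@B4, f@B3}
  B4: | IN={a@B1, b@B3, c@B0, d@B1, e@B4, f@B3} | OUT={a@B1, b@B3, c@B0, d@B1, e@B4, f@B3}
  B5: | IN={a@B1, b@B3, c@B0, d@B1, e@B4, f@B0, f@B3} | OUT={a@B1, b@B5, c@B0, d@B1, e@B4, f@B0, f@B3}
  B6: | IN={a@B1, b@B2, b@B5, c@B0, d@B1, e@B4, f@B0, f@B2, f@B3} | OUT={a@B1, b@B2, b@B5, c@B6, d@B6, e@B4, f@B0, f@B2, f@B3}
  B7: | IN={a@B1, b@B2, b@B5, c@B6, d@B6, e@B4, f@B0, f@B2, f@B3} | OUT={a@B1, b@B2, b@B5, c@B7, d@B6, e@B4, f@B7}
  B8: | IN={a@B1, b@B2, b@B5, c@B0, c@B7, d@B1, d@B6, e@B4, f@B0, f@B3, f@B7} | OUT={a@B8, b@B8, c@B0, c@B7, d@B1, d@B6, e@B4, f@B0, f@B3, f@B7}
  B9: | IN={a@B1, a@B8, b@B2, b@B5, b@B8, c@B0, c@B7, d@B1, d@B6, e@B4, f@B0, f@B3, f@B7} | OUT={a@B9, b@B2, b@B5, b@B8, c@B0, c@B7, d@B1, d@B6, e@B9, f@B9}

Merge at B8: IN[B8] = OUT[B5] ⊔ OUT[B7] = {a@B1, b@B2, b@B5, c@B0, c@B7, d@B1, d@B6, e@B4, f@B0, f@B3, f@B7}
Applying B8's transfer function to that IN value gives OUT[B8] (row B8 above).

Answer: {a@B8, b@B8, c@B0, c@B7, d@B1, d@B6, e@B4, f@B0, f@B3, f@B7}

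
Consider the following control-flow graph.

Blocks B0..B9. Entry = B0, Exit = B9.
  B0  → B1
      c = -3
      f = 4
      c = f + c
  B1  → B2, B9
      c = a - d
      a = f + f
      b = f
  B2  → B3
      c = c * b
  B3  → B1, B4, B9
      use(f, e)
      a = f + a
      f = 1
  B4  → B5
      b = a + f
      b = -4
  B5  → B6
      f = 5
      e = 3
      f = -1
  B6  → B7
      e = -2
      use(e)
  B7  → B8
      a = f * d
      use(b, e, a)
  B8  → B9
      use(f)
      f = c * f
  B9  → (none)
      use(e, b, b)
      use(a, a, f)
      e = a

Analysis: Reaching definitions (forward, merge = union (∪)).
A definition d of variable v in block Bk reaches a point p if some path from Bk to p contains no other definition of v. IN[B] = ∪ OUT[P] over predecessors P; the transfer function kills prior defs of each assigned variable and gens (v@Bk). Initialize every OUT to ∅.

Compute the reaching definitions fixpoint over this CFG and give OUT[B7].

Answer: {a@B7, b@B4, c@B2, e@B6, f@B5}

Derivation:
Fixpoint table:
  B0:  IN={}  OUT={c@B0, f@B0}
  B1:  IN={a@B3, b@B1, c@B0, c@B2, f@B0, f@B3}  OUT={a@B1, b@B1, c@B1, f@B0, f@B3}
  B2:  IN={a@B1, b@B1, c@B1, f@B0, f@B3}  OUT={a@B1, b@B1, c@B2, f@B0, f@B3}
  B3:  IN={a@B1, b@B1, c@B2, f@B0, f@B3}  OUT={a@B3, b@B1, c@B2, f@B3}
  B4:  IN={a@B3, b@B1, c@B2, f@B3}  OUT={a@B3, b@B4, c@B2, f@B3}
  B5:  IN={a@B3, b@B4, c@B2, f@B3}  OUT={a@B3, b@B4, c@B2, e@B5, f@B5}
  B6:  IN={a@B3, b@B4, c@B2, e@B5, f@B5}  OUT={a@B3, b@B4, c@B2, e@B6, f@B5}
  B7:  IN={a@B3, b@B4, c@B2, e@B6, f@B5}  OUT={a@B7, b@B4, c@B2, e@B6, f@B5}
  B8:  IN={a@B7, b@B4, c@B2, e@B6, f@B5}  OUT={a@B7, b@B4, c@B2, e@B6, f@B8}
  B9:  IN={a@B1, a@B3, a@B7, b@B1, b@B4, c@B1, c@B2, e@B6, f@B0, f@B3, f@B8}  OUT={a@B1, a@B3, a@B7, b@B1, b@B4, c@B1, c@B2, e@B9, f@B0, f@B3, f@B8}

Merge at B7: IN[B7] = OUT[B6] = {a@B3, b@B4, c@B2, e@B6, f@B5}
Applying B7's transfer function to that IN value gives OUT[B7] (row B7 above).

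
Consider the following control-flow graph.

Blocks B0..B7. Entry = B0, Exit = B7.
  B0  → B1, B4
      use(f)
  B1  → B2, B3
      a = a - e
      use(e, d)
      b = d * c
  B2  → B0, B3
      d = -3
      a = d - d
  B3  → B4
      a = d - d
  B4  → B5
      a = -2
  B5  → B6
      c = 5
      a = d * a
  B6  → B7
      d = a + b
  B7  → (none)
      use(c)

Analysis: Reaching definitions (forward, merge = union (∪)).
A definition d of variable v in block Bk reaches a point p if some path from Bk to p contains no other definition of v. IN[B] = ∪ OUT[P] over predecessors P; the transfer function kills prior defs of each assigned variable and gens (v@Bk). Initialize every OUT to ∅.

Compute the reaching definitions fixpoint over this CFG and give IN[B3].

Answer: {a@B1, a@B2, b@B1, d@B2}

Working:
Per-block solution:
  B0:  IN={a@B2, b@B1, d@B2}  OUT={a@B2, b@B1, d@B2}
  B1:  IN={a@B2, b@B1, d@B2}  OUT={a@B1, b@B1, d@B2}
  B2:  IN={a@B1, b@B1, d@B2}  OUT={a@B2, b@B1, d@B2}
  B3:  IN={a@B1, a@B2, b@B1, d@B2}  OUT={a@B3, b@B1, d@B2}
  B4:  IN={a@B2, a@B3, b@B1, d@B2}  OUT={a@B4, b@B1, d@B2}
  B5:  IN={a@B4, b@B1, d@B2}  OUT={a@B5, b@B1, c@B5, d@B2}
  B6:  IN={a@B5, b@B1, c@B5, d@B2}  OUT={a@B5, b@B1, c@B5, d@B6}
  B7:  IN={a@B5, b@B1, c@B5, d@B6}  OUT={a@B5, b@B1, c@B5, d@B6}

Merge at B3: IN[B3] = OUT[B1] ⊔ OUT[B2] = {a@B1, a@B2, b@B1, d@B2}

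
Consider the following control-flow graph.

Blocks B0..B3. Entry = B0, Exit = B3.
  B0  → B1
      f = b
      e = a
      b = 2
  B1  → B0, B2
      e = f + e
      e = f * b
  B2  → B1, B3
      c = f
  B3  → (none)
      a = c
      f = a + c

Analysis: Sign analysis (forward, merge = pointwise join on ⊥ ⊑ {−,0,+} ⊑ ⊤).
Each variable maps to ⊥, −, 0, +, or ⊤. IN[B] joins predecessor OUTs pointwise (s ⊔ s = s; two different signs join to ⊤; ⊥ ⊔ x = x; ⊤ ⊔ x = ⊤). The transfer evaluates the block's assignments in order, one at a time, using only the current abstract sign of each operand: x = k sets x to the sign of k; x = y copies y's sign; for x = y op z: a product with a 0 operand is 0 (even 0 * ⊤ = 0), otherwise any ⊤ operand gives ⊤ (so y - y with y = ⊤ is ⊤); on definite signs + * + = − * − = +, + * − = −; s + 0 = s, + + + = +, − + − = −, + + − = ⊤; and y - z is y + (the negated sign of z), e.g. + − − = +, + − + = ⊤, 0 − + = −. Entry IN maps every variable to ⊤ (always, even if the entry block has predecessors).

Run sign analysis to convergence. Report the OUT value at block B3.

Answer: {a: ⊤, b: +, c: ⊤, d: ⊤, e: ⊤, f: ⊤}

Derivation:
Fixpoint table:
  B0:   IN=(all ⊤)   OUT={b:+; rest ⊤}
  B1:   IN={b:+; rest ⊤}   OUT={b:+; rest ⊤}
  B2:   IN={b:+; rest ⊤}   OUT={b:+; rest ⊤}
  B3:   IN={b:+; rest ⊤}   OUT={b:+; rest ⊤}

Merge at B3: IN[B3] = OUT[B2] = {a: ⊤, b: +, c: ⊤, d: ⊤, e: ⊤, f: ⊤}
Applying B3's transfer function to that IN value gives OUT[B3] (row B3 above).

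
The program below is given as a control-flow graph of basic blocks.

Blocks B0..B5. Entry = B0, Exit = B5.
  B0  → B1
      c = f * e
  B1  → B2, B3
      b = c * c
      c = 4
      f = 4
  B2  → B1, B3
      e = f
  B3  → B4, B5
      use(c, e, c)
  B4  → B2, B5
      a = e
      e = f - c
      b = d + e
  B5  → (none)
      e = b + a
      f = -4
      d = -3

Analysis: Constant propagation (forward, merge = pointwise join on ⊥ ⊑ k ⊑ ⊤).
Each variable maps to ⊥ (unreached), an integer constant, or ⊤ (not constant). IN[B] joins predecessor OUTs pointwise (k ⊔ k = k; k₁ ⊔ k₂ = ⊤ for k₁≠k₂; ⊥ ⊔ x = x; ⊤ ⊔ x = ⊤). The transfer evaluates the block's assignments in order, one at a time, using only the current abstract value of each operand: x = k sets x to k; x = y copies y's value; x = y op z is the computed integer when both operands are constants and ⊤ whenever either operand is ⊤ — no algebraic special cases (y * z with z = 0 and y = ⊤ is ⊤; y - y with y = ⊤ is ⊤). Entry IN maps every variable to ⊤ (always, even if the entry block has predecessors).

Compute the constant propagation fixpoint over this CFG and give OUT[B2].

Answer: {a: ⊤, b: ⊤, c: 4, d: ⊤, e: 4, f: 4}

Working:
Converged values:
  B0:   IN=(all ⊤)   OUT=(all ⊤)
  B1:   IN=(all ⊤)   OUT={c:4, f:4; rest ⊤}
  B2:   IN={c:4, f:4; rest ⊤}   OUT={c:4, e:4, f:4; rest ⊤}
  B3:   IN={c:4, f:4; rest ⊤}   OUT={c:4, f:4; rest ⊤}
  B4:   IN={c:4, f:4; rest ⊤}   OUT={c:4, e:0, f:4; rest ⊤}
  B5:   IN={c:4, f:4; rest ⊤}   OUT={c:4, d:-3, f:-4; rest ⊤}

Merge at B2: IN[B2] = OUT[B1] ⊔ OUT[B4] = {a: ⊤, b: ⊤, c: 4, d: ⊤, e: ⊤, f: 4}
Applying B2's transfer function to that IN value gives OUT[B2] (row B2 above).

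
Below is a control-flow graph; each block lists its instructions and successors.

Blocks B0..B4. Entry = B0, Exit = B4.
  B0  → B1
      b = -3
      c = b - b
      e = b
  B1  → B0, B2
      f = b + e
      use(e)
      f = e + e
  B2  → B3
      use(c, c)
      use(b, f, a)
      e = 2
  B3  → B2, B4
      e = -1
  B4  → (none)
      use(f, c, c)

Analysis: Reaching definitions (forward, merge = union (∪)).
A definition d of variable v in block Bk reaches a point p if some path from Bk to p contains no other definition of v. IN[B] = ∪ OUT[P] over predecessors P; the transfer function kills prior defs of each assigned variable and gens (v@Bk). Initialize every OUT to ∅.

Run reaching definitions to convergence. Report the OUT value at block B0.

Answer: {b@B0, c@B0, e@B0, f@B1}

Trace:
Fixpoint table:
  B0: | IN={b@B0, c@B0, e@B0, f@B1} | OUT={b@B0, c@B0, e@B0, f@B1}
  B1: | IN={b@B0, c@B0, e@B0, f@B1} | OUT={b@B0, c@B0, e@B0, f@B1}
  B2: | IN={b@B0, c@B0, e@B0, e@B3, f@B1} | OUT={b@B0, c@B0, e@B2, f@B1}
  B3: | IN={b@B0, c@B0, e@B2, f@B1} | OUT={b@B0, c@B0, e@B3, f@B1}
  B4: | IN={b@B0, c@B0, e@B3, f@B1} | OUT={b@B0, c@B0, e@B3, f@B1}

Merge at B0 (entry node, so the boundary value {} is joined with the incoming edge(s)): IN[B0] = {} ⊔ OUT[B1] = {b@B0, c@B0, e@B0, f@B1}
Applying B0's transfer function to that IN value gives OUT[B0] (row B0 above).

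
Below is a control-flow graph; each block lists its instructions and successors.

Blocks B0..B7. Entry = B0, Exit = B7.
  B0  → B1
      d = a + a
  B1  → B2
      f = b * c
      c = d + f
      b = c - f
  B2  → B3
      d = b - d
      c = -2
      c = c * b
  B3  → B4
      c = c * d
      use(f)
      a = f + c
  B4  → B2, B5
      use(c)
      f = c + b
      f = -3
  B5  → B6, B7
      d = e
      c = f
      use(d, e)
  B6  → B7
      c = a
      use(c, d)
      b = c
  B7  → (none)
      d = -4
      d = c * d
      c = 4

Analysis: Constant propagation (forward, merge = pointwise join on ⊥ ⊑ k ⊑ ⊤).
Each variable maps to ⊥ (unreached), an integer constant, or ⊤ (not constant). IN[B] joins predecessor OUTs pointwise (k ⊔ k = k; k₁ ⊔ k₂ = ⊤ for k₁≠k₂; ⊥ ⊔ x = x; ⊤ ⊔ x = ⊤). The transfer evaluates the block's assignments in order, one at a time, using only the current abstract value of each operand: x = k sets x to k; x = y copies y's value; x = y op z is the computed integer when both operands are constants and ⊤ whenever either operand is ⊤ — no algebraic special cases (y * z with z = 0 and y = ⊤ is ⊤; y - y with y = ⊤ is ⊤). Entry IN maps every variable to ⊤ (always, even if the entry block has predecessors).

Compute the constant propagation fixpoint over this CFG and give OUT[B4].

Answer: {a: ⊤, b: ⊤, c: ⊤, d: ⊤, e: ⊤, f: -3}

Working:
Converged values:
  B0:  IN=(all ⊤)  OUT=(all ⊤)
  B1:  IN=(all ⊤)  OUT=(all ⊤)
  B2:  IN=(all ⊤)  OUT=(all ⊤)
  B3:  IN=(all ⊤)  OUT=(all ⊤)
  B4:  IN=(all ⊤)  OUT={f:-3; rest ⊤}
  B5:  IN={f:-3; rest ⊤}  OUT={c:-3, f:-3; rest ⊤}
  B6:  IN={c:-3, f:-3; rest ⊤}  OUT={f:-3; rest ⊤}
  B7:  IN={f:-3; rest ⊤}  OUT={c:4, f:-3; rest ⊤}

Merge at B4: IN[B4] = OUT[B3] = {a: ⊤, b: ⊤, c: ⊤, d: ⊤, e: ⊤, f: ⊤}
Applying B4's transfer function to that IN value gives OUT[B4] (row B4 above).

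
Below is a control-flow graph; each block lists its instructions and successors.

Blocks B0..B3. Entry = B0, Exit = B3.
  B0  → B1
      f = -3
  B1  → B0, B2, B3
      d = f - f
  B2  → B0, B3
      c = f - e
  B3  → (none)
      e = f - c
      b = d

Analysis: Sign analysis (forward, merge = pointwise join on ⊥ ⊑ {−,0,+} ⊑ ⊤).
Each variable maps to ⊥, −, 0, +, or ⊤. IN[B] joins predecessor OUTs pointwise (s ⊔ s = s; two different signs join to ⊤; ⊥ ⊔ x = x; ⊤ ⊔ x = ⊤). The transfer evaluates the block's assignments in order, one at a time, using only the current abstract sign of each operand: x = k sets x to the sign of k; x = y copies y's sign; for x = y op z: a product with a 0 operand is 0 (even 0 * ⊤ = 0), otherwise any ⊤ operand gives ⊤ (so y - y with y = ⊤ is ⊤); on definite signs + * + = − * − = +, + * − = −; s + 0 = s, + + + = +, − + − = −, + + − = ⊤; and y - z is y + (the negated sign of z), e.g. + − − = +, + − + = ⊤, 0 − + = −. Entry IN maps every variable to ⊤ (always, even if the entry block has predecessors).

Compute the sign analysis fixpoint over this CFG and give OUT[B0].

Answer: {a: ⊤, b: ⊤, c: ⊤, d: ⊤, e: ⊤, f: -}

Derivation:
Per-block solution:
  B0:   IN=(all ⊤)   OUT={f:-; rest ⊤}
  B1:   IN={f:-; rest ⊤}   OUT={f:-; rest ⊤}
  B2:   IN={f:-; rest ⊤}   OUT={f:-; rest ⊤}
  B3:   IN={f:-; rest ⊤}   OUT={f:-; rest ⊤}

Merge at B0 (entry node, so the boundary value (all ⊤) is joined with the incoming edge(s)): IN[B0] = (all ⊤) ⊔ OUT[B1] ⊔ OUT[B2] = {a: ⊤, b: ⊤, c: ⊤, d: ⊤, e: ⊤, f: ⊤}
Applying B0's transfer function to that IN value gives OUT[B0] (row B0 above).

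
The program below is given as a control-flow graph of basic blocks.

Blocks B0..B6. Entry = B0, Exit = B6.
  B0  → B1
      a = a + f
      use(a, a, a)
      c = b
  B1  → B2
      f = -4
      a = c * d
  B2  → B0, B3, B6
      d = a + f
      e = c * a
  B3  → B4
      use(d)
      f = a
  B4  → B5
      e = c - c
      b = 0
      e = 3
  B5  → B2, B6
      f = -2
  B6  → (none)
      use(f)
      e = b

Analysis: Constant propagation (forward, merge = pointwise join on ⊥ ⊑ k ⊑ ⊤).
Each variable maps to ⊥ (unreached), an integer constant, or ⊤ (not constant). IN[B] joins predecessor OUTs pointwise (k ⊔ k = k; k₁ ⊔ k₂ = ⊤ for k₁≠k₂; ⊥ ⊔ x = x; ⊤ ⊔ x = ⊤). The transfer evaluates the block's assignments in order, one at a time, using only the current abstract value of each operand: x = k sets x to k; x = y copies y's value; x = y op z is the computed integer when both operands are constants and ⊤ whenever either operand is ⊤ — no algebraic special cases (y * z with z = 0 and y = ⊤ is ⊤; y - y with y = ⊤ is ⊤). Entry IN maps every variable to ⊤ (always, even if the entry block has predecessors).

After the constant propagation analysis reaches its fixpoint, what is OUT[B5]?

Answer: {a: ⊤, b: 0, c: ⊤, d: ⊤, e: 3, f: -2}

Derivation:
Converged values:
  B0: | IN=(all ⊤) | OUT=(all ⊤)
  B1: | IN=(all ⊤) | OUT={f:-4; rest ⊤}
  B2: | IN=(all ⊤) | OUT=(all ⊤)
  B3: | IN=(all ⊤) | OUT=(all ⊤)
  B4: | IN=(all ⊤) | OUT={b:0, e:3; rest ⊤}
  B5: | IN={b:0, e:3; rest ⊤} | OUT={b:0, e:3, f:-2; rest ⊤}
  B6: | IN=(all ⊤) | OUT=(all ⊤)

Merge at B5: IN[B5] = OUT[B4] = {a: ⊤, b: 0, c: ⊤, d: ⊤, e: 3, f: ⊤}
Applying B5's transfer function to that IN value gives OUT[B5] (row B5 above).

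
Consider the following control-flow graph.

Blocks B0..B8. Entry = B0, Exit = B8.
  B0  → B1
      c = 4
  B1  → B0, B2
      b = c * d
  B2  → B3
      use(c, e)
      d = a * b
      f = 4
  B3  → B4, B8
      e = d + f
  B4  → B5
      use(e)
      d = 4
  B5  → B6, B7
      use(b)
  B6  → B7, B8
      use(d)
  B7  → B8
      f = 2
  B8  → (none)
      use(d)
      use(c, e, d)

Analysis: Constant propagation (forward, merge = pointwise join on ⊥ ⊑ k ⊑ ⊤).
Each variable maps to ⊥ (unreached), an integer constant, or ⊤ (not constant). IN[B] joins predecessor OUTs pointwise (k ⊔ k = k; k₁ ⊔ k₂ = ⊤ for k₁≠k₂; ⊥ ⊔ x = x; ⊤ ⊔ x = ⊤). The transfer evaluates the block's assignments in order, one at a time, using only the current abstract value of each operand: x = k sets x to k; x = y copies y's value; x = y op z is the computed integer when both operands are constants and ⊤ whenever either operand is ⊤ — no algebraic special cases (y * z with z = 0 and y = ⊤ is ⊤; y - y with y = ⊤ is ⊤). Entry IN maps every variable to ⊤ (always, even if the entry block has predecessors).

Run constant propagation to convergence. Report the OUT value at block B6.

Answer: {a: ⊤, b: ⊤, c: 4, d: 4, e: ⊤, f: 4}

Trace:
Per-block solution:
  B0:  IN=(all ⊤)  OUT={c:4; rest ⊤}
  B1:  IN={c:4; rest ⊤}  OUT={c:4; rest ⊤}
  B2:  IN={c:4; rest ⊤}  OUT={c:4, f:4; rest ⊤}
  B3:  IN={c:4, f:4; rest ⊤}  OUT={c:4, f:4; rest ⊤}
  B4:  IN={c:4, f:4; rest ⊤}  OUT={c:4, d:4, f:4; rest ⊤}
  B5:  IN={c:4, d:4, f:4; rest ⊤}  OUT={c:4, d:4, f:4; rest ⊤}
  B6:  IN={c:4, d:4, f:4; rest ⊤}  OUT={c:4, d:4, f:4; rest ⊤}
  B7:  IN={c:4, d:4, f:4; rest ⊤}  OUT={c:4, d:4, f:2; rest ⊤}
  B8:  IN={c:4; rest ⊤}  OUT={c:4; rest ⊤}

Merge at B6: IN[B6] = OUT[B5] = {a: ⊤, b: ⊤, c: 4, d: 4, e: ⊤, f: 4}
Applying B6's transfer function to that IN value gives OUT[B6] (row B6 above).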